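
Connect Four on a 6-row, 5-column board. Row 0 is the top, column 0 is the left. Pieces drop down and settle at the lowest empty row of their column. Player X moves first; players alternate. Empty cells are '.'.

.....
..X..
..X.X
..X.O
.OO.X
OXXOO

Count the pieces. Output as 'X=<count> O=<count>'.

X=7 O=6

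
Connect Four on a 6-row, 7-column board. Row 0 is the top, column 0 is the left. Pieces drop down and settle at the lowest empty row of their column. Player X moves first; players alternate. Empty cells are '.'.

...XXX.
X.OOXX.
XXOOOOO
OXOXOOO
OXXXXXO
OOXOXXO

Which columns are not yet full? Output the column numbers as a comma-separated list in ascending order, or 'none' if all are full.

Answer: 0,1,2,6

Derivation:
col 0: top cell = '.' → open
col 1: top cell = '.' → open
col 2: top cell = '.' → open
col 3: top cell = 'X' → FULL
col 4: top cell = 'X' → FULL
col 5: top cell = 'X' → FULL
col 6: top cell = '.' → open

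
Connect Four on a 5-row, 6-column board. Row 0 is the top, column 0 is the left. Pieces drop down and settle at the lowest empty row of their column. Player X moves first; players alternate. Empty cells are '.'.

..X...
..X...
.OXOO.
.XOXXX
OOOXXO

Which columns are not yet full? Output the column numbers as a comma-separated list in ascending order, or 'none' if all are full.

Answer: 0,1,3,4,5

Derivation:
col 0: top cell = '.' → open
col 1: top cell = '.' → open
col 2: top cell = 'X' → FULL
col 3: top cell = '.' → open
col 4: top cell = '.' → open
col 5: top cell = '.' → open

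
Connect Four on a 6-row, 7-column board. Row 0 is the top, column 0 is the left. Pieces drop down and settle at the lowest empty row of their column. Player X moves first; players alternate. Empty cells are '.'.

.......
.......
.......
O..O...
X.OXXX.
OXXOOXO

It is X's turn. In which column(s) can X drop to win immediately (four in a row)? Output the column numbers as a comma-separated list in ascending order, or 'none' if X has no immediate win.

Answer: 6

Derivation:
col 0: drop X → no win
col 1: drop X → no win
col 2: drop X → no win
col 3: drop X → no win
col 4: drop X → no win
col 5: drop X → no win
col 6: drop X → WIN!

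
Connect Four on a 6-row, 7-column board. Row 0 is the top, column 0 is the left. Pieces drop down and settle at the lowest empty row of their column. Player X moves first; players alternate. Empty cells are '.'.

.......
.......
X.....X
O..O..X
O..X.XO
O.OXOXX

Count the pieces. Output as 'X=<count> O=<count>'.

X=8 O=7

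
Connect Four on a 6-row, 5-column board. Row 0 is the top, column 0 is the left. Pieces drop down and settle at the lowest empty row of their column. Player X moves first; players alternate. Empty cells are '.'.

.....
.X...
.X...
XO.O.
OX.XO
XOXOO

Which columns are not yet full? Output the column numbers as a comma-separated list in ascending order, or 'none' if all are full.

Answer: 0,1,2,3,4

Derivation:
col 0: top cell = '.' → open
col 1: top cell = '.' → open
col 2: top cell = '.' → open
col 3: top cell = '.' → open
col 4: top cell = '.' → open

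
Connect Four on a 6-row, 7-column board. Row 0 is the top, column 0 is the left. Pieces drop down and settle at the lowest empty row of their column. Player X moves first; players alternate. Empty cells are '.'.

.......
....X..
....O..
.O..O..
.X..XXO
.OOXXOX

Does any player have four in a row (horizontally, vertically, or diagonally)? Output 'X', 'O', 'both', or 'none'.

none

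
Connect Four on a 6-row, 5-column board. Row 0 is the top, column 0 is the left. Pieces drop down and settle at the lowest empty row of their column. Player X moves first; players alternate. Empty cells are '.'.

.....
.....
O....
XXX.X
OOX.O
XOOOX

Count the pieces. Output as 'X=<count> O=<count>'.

X=7 O=7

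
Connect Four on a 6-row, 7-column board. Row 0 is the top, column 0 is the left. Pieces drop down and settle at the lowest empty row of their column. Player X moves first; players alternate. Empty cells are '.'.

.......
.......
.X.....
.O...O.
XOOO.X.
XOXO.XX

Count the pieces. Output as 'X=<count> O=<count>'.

X=7 O=7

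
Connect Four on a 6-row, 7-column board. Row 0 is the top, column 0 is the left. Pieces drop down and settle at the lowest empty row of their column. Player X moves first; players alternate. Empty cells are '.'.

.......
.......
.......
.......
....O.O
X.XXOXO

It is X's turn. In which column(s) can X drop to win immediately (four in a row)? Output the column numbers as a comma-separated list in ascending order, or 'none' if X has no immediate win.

col 0: drop X → no win
col 1: drop X → WIN!
col 2: drop X → no win
col 3: drop X → no win
col 4: drop X → no win
col 5: drop X → no win
col 6: drop X → no win

Answer: 1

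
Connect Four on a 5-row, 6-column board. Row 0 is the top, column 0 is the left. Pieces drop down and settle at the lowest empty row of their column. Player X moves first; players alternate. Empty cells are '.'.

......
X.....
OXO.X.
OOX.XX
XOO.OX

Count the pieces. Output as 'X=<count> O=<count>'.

X=8 O=7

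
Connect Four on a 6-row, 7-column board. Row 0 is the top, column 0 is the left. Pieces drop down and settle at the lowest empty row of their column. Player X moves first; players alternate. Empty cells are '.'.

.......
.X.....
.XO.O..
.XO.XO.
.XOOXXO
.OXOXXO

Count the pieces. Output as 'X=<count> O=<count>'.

X=10 O=10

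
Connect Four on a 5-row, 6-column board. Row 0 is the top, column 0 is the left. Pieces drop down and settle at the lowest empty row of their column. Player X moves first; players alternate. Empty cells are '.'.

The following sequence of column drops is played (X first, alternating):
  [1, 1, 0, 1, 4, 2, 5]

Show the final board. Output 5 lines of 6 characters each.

Move 1: X drops in col 1, lands at row 4
Move 2: O drops in col 1, lands at row 3
Move 3: X drops in col 0, lands at row 4
Move 4: O drops in col 1, lands at row 2
Move 5: X drops in col 4, lands at row 4
Move 6: O drops in col 2, lands at row 4
Move 7: X drops in col 5, lands at row 4

Answer: ......
......
.O....
.O....
XXO.XX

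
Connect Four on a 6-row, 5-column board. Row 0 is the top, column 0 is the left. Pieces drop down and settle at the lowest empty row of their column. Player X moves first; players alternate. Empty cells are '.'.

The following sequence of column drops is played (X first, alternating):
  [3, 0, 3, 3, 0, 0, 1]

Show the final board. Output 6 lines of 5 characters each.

Answer: .....
.....
.....
O..O.
X..X.
OX.X.

Derivation:
Move 1: X drops in col 3, lands at row 5
Move 2: O drops in col 0, lands at row 5
Move 3: X drops in col 3, lands at row 4
Move 4: O drops in col 3, lands at row 3
Move 5: X drops in col 0, lands at row 4
Move 6: O drops in col 0, lands at row 3
Move 7: X drops in col 1, lands at row 5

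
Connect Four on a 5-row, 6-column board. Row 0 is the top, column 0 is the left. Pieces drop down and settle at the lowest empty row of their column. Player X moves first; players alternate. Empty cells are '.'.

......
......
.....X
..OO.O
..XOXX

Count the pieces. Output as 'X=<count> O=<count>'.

X=4 O=4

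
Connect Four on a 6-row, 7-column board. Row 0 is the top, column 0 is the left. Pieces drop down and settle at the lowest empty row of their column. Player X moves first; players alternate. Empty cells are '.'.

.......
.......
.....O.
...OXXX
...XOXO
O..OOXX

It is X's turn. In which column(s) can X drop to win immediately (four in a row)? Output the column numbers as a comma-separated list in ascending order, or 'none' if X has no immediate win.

col 0: drop X → no win
col 1: drop X → no win
col 2: drop X → no win
col 3: drop X → WIN!
col 4: drop X → no win
col 5: drop X → no win
col 6: drop X → no win

Answer: 3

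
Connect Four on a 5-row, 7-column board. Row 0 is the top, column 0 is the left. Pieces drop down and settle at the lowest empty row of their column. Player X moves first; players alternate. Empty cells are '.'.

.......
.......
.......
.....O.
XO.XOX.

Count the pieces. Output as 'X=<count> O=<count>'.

X=3 O=3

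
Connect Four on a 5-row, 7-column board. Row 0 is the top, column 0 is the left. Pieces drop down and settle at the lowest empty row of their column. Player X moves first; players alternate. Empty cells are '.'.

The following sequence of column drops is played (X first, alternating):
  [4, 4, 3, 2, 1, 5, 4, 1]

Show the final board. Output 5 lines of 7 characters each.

Answer: .......
.......
....X..
.O..O..
.XOXXO.

Derivation:
Move 1: X drops in col 4, lands at row 4
Move 2: O drops in col 4, lands at row 3
Move 3: X drops in col 3, lands at row 4
Move 4: O drops in col 2, lands at row 4
Move 5: X drops in col 1, lands at row 4
Move 6: O drops in col 5, lands at row 4
Move 7: X drops in col 4, lands at row 2
Move 8: O drops in col 1, lands at row 3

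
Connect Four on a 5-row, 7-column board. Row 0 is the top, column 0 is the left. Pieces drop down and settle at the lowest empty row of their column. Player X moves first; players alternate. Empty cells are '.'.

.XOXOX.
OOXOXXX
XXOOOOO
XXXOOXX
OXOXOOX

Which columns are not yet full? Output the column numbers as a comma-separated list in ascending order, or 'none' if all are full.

col 0: top cell = '.' → open
col 1: top cell = 'X' → FULL
col 2: top cell = 'O' → FULL
col 3: top cell = 'X' → FULL
col 4: top cell = 'O' → FULL
col 5: top cell = 'X' → FULL
col 6: top cell = '.' → open

Answer: 0,6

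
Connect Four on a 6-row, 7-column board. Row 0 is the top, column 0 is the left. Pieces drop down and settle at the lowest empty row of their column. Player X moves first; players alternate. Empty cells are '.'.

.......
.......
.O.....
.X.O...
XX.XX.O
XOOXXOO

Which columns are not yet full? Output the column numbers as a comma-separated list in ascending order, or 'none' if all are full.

Answer: 0,1,2,3,4,5,6

Derivation:
col 0: top cell = '.' → open
col 1: top cell = '.' → open
col 2: top cell = '.' → open
col 3: top cell = '.' → open
col 4: top cell = '.' → open
col 5: top cell = '.' → open
col 6: top cell = '.' → open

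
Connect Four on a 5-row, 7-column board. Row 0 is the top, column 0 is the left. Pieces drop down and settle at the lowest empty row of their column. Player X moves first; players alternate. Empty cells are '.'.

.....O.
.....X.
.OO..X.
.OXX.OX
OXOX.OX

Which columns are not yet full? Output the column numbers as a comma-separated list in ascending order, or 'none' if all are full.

col 0: top cell = '.' → open
col 1: top cell = '.' → open
col 2: top cell = '.' → open
col 3: top cell = '.' → open
col 4: top cell = '.' → open
col 5: top cell = 'O' → FULL
col 6: top cell = '.' → open

Answer: 0,1,2,3,4,6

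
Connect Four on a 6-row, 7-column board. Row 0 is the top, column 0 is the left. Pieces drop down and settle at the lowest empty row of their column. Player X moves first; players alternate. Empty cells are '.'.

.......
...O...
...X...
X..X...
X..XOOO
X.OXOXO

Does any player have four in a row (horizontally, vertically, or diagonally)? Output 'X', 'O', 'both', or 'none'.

X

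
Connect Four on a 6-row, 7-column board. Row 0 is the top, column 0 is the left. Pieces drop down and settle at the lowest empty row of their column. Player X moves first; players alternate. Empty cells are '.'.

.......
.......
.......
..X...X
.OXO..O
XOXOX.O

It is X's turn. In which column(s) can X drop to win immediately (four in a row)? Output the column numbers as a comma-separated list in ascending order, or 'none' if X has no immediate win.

col 0: drop X → no win
col 1: drop X → no win
col 2: drop X → WIN!
col 3: drop X → no win
col 4: drop X → no win
col 5: drop X → no win
col 6: drop X → no win

Answer: 2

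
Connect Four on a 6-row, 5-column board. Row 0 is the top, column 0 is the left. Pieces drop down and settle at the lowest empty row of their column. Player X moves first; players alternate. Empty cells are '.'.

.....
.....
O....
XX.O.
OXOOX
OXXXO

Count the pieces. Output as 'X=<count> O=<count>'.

X=7 O=7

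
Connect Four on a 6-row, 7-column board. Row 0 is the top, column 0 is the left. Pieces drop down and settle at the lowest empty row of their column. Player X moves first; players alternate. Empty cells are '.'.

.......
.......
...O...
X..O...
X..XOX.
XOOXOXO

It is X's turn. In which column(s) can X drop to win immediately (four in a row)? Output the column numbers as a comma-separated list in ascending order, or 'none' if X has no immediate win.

Answer: 0

Derivation:
col 0: drop X → WIN!
col 1: drop X → no win
col 2: drop X → no win
col 3: drop X → no win
col 4: drop X → no win
col 5: drop X → no win
col 6: drop X → no win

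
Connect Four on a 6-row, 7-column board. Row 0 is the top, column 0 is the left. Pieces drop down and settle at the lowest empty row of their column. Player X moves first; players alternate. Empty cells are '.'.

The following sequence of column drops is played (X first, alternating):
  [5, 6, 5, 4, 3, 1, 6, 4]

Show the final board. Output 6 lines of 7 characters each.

Answer: .......
.......
.......
.......
....OXX
.O.XOXO

Derivation:
Move 1: X drops in col 5, lands at row 5
Move 2: O drops in col 6, lands at row 5
Move 3: X drops in col 5, lands at row 4
Move 4: O drops in col 4, lands at row 5
Move 5: X drops in col 3, lands at row 5
Move 6: O drops in col 1, lands at row 5
Move 7: X drops in col 6, lands at row 4
Move 8: O drops in col 4, lands at row 4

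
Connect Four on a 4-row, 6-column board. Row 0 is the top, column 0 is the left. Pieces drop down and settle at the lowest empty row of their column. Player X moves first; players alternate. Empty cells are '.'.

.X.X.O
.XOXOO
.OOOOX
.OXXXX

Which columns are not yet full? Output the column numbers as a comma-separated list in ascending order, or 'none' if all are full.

Answer: 0,2,4

Derivation:
col 0: top cell = '.' → open
col 1: top cell = 'X' → FULL
col 2: top cell = '.' → open
col 3: top cell = 'X' → FULL
col 4: top cell = '.' → open
col 5: top cell = 'O' → FULL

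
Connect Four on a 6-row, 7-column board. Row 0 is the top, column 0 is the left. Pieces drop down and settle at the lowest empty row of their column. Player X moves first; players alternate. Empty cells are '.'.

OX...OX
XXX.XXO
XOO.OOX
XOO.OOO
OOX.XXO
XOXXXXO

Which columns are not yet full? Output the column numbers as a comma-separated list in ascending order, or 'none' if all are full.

Answer: 2,3,4

Derivation:
col 0: top cell = 'O' → FULL
col 1: top cell = 'X' → FULL
col 2: top cell = '.' → open
col 3: top cell = '.' → open
col 4: top cell = '.' → open
col 5: top cell = 'O' → FULL
col 6: top cell = 'X' → FULL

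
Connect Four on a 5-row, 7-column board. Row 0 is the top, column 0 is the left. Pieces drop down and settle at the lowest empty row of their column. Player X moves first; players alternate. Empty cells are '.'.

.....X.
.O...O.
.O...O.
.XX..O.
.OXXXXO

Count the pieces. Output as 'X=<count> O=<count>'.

X=7 O=7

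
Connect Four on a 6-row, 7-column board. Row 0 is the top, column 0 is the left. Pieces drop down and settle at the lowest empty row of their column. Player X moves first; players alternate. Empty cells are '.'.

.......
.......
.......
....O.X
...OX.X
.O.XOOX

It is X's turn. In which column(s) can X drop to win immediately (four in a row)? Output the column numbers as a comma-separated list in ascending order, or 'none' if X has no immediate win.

Answer: 6

Derivation:
col 0: drop X → no win
col 1: drop X → no win
col 2: drop X → no win
col 3: drop X → no win
col 4: drop X → no win
col 5: drop X → no win
col 6: drop X → WIN!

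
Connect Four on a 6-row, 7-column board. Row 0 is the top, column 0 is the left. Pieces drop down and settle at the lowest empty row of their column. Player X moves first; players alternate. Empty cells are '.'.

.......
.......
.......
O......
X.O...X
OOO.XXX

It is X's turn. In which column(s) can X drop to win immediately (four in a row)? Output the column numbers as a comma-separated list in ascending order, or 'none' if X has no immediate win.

Answer: 3

Derivation:
col 0: drop X → no win
col 1: drop X → no win
col 2: drop X → no win
col 3: drop X → WIN!
col 4: drop X → no win
col 5: drop X → no win
col 6: drop X → no win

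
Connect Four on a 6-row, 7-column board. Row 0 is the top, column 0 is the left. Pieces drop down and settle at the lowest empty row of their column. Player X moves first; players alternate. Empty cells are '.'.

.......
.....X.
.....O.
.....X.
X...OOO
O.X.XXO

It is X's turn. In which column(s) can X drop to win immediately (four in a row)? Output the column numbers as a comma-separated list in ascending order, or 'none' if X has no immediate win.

Answer: 3

Derivation:
col 0: drop X → no win
col 1: drop X → no win
col 2: drop X → no win
col 3: drop X → WIN!
col 4: drop X → no win
col 5: drop X → no win
col 6: drop X → no win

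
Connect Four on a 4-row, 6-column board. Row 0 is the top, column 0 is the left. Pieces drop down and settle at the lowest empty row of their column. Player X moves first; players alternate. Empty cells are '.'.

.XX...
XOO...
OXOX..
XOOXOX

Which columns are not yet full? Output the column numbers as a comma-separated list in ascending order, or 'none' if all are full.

Answer: 0,3,4,5

Derivation:
col 0: top cell = '.' → open
col 1: top cell = 'X' → FULL
col 2: top cell = 'X' → FULL
col 3: top cell = '.' → open
col 4: top cell = '.' → open
col 5: top cell = '.' → open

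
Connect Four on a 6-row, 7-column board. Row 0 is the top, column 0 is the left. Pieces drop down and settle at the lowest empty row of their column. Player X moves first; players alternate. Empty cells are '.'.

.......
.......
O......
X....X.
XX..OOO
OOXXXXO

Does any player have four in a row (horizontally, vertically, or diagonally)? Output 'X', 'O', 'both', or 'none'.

X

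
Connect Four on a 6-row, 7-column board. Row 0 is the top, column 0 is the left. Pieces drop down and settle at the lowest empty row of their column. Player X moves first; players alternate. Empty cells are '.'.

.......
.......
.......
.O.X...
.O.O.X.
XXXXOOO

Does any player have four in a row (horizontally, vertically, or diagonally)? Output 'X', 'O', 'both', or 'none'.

X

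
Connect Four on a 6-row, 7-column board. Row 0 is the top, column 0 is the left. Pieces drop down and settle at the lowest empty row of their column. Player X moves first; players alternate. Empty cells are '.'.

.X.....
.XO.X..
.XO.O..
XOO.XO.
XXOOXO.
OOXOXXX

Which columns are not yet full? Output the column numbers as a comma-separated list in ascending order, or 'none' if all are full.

col 0: top cell = '.' → open
col 1: top cell = 'X' → FULL
col 2: top cell = '.' → open
col 3: top cell = '.' → open
col 4: top cell = '.' → open
col 5: top cell = '.' → open
col 6: top cell = '.' → open

Answer: 0,2,3,4,5,6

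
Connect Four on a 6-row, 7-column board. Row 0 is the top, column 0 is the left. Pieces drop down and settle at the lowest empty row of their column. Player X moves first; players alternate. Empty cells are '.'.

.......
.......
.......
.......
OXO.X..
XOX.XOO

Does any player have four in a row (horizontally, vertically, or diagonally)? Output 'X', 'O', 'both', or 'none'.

none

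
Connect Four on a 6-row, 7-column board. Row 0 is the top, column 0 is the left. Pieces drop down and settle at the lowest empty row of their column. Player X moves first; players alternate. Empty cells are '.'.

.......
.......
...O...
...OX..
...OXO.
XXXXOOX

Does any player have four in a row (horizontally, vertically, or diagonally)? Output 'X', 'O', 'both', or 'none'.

X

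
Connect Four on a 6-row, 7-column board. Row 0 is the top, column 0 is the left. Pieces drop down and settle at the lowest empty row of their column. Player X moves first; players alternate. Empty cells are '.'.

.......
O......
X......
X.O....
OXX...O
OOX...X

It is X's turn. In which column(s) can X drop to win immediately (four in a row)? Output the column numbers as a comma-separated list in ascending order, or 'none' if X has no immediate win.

col 0: drop X → no win
col 1: drop X → no win
col 2: drop X → no win
col 3: drop X → no win
col 4: drop X → no win
col 5: drop X → no win
col 6: drop X → no win

Answer: none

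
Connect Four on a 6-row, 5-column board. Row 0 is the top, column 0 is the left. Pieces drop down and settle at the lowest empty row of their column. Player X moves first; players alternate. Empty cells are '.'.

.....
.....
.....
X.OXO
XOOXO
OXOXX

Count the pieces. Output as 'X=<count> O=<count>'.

X=7 O=7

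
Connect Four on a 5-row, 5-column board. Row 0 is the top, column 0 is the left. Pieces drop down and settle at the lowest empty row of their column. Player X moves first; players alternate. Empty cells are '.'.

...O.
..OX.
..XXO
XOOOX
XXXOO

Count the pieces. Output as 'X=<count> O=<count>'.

X=8 O=8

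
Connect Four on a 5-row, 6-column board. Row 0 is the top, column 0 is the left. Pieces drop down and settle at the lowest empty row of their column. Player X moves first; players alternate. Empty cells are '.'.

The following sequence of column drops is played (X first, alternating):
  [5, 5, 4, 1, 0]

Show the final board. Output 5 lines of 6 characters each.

Answer: ......
......
......
.....O
XO..XX

Derivation:
Move 1: X drops in col 5, lands at row 4
Move 2: O drops in col 5, lands at row 3
Move 3: X drops in col 4, lands at row 4
Move 4: O drops in col 1, lands at row 4
Move 5: X drops in col 0, lands at row 4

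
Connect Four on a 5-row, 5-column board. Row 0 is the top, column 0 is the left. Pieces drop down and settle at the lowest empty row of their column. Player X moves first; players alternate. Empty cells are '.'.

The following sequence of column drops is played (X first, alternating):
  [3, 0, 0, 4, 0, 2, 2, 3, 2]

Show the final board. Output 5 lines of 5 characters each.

Move 1: X drops in col 3, lands at row 4
Move 2: O drops in col 0, lands at row 4
Move 3: X drops in col 0, lands at row 3
Move 4: O drops in col 4, lands at row 4
Move 5: X drops in col 0, lands at row 2
Move 6: O drops in col 2, lands at row 4
Move 7: X drops in col 2, lands at row 3
Move 8: O drops in col 3, lands at row 3
Move 9: X drops in col 2, lands at row 2

Answer: .....
.....
X.X..
X.XO.
O.OXO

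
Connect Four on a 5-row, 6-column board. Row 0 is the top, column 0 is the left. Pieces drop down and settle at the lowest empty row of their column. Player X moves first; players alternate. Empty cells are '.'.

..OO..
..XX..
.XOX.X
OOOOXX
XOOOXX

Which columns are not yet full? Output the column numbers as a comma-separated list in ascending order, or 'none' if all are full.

col 0: top cell = '.' → open
col 1: top cell = '.' → open
col 2: top cell = 'O' → FULL
col 3: top cell = 'O' → FULL
col 4: top cell = '.' → open
col 5: top cell = '.' → open

Answer: 0,1,4,5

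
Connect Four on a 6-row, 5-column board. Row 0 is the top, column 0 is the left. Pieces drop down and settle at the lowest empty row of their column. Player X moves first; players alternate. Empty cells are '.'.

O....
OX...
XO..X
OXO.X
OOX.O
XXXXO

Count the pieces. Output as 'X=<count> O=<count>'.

X=10 O=9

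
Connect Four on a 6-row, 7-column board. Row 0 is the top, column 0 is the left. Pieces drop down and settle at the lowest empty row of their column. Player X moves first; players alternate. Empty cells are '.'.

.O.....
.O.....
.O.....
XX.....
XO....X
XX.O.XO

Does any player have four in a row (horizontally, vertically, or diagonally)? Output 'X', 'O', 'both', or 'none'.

none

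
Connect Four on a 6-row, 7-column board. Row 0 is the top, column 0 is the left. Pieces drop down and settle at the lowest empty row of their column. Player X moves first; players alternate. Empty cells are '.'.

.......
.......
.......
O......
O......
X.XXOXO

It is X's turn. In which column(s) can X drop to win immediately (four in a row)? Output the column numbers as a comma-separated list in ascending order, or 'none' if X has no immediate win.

col 0: drop X → no win
col 1: drop X → WIN!
col 2: drop X → no win
col 3: drop X → no win
col 4: drop X → no win
col 5: drop X → no win
col 6: drop X → no win

Answer: 1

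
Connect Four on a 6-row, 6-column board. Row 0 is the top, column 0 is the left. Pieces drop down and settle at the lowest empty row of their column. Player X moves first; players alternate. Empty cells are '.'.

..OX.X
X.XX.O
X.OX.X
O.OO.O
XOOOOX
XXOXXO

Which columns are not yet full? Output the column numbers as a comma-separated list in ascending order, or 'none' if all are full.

Answer: 0,1,4

Derivation:
col 0: top cell = '.' → open
col 1: top cell = '.' → open
col 2: top cell = 'O' → FULL
col 3: top cell = 'X' → FULL
col 4: top cell = '.' → open
col 5: top cell = 'X' → FULL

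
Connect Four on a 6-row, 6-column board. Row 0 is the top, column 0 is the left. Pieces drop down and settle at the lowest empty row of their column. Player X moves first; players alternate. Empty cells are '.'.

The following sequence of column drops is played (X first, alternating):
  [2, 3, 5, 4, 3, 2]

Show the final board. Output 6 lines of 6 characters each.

Move 1: X drops in col 2, lands at row 5
Move 2: O drops in col 3, lands at row 5
Move 3: X drops in col 5, lands at row 5
Move 4: O drops in col 4, lands at row 5
Move 5: X drops in col 3, lands at row 4
Move 6: O drops in col 2, lands at row 4

Answer: ......
......
......
......
..OX..
..XOOX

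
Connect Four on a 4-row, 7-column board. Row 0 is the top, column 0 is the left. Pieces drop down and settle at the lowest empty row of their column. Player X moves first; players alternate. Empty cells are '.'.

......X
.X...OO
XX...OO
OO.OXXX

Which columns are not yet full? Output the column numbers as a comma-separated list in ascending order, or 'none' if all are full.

col 0: top cell = '.' → open
col 1: top cell = '.' → open
col 2: top cell = '.' → open
col 3: top cell = '.' → open
col 4: top cell = '.' → open
col 5: top cell = '.' → open
col 6: top cell = 'X' → FULL

Answer: 0,1,2,3,4,5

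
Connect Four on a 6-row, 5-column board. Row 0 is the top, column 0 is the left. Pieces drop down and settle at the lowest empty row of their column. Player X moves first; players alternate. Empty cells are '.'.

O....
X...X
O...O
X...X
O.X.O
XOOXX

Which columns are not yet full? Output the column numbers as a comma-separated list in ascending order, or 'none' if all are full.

col 0: top cell = 'O' → FULL
col 1: top cell = '.' → open
col 2: top cell = '.' → open
col 3: top cell = '.' → open
col 4: top cell = '.' → open

Answer: 1,2,3,4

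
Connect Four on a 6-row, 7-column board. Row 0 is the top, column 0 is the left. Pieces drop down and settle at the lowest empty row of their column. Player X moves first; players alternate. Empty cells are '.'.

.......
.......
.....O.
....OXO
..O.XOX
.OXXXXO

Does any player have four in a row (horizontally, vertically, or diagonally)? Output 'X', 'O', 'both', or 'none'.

X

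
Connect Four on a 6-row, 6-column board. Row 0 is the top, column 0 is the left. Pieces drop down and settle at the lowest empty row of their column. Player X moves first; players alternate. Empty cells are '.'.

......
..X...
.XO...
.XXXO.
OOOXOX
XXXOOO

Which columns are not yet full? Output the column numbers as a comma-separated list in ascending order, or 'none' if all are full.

col 0: top cell = '.' → open
col 1: top cell = '.' → open
col 2: top cell = '.' → open
col 3: top cell = '.' → open
col 4: top cell = '.' → open
col 5: top cell = '.' → open

Answer: 0,1,2,3,4,5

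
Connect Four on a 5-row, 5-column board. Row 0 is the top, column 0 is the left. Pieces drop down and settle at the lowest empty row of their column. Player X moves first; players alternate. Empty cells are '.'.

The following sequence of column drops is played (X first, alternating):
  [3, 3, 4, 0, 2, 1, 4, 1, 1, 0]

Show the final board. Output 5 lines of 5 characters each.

Answer: .....
.....
.X...
OO.OX
OOXXX

Derivation:
Move 1: X drops in col 3, lands at row 4
Move 2: O drops in col 3, lands at row 3
Move 3: X drops in col 4, lands at row 4
Move 4: O drops in col 0, lands at row 4
Move 5: X drops in col 2, lands at row 4
Move 6: O drops in col 1, lands at row 4
Move 7: X drops in col 4, lands at row 3
Move 8: O drops in col 1, lands at row 3
Move 9: X drops in col 1, lands at row 2
Move 10: O drops in col 0, lands at row 3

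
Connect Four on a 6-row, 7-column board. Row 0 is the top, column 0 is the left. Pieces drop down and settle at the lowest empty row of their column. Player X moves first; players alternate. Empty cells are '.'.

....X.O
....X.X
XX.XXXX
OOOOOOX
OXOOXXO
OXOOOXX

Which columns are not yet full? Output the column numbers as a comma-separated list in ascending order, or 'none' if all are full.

Answer: 0,1,2,3,5

Derivation:
col 0: top cell = '.' → open
col 1: top cell = '.' → open
col 2: top cell = '.' → open
col 3: top cell = '.' → open
col 4: top cell = 'X' → FULL
col 5: top cell = '.' → open
col 6: top cell = 'O' → FULL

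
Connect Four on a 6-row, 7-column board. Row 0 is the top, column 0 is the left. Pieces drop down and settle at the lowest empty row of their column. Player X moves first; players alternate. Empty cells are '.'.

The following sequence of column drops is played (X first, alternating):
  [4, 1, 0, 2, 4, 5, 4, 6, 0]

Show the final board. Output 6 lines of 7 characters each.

Move 1: X drops in col 4, lands at row 5
Move 2: O drops in col 1, lands at row 5
Move 3: X drops in col 0, lands at row 5
Move 4: O drops in col 2, lands at row 5
Move 5: X drops in col 4, lands at row 4
Move 6: O drops in col 5, lands at row 5
Move 7: X drops in col 4, lands at row 3
Move 8: O drops in col 6, lands at row 5
Move 9: X drops in col 0, lands at row 4

Answer: .......
.......
.......
....X..
X...X..
XOO.XOO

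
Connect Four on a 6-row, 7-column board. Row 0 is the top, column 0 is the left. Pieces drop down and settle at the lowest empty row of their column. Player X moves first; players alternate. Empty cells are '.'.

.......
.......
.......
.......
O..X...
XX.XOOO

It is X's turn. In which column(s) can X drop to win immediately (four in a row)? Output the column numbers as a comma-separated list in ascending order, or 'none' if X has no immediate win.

Answer: 2

Derivation:
col 0: drop X → no win
col 1: drop X → no win
col 2: drop X → WIN!
col 3: drop X → no win
col 4: drop X → no win
col 5: drop X → no win
col 6: drop X → no win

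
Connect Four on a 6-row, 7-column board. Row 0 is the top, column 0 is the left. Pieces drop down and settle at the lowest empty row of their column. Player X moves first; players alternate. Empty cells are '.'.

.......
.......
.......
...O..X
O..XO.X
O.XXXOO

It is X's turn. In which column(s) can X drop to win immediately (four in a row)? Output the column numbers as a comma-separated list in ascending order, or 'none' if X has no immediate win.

Answer: 1

Derivation:
col 0: drop X → no win
col 1: drop X → WIN!
col 2: drop X → no win
col 3: drop X → no win
col 4: drop X → no win
col 5: drop X → no win
col 6: drop X → no win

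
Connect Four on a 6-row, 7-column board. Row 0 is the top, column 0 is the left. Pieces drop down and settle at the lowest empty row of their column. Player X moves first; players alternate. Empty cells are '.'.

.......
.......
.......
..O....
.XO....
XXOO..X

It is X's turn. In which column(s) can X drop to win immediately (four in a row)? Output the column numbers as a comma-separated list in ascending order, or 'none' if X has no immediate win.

Answer: none

Derivation:
col 0: drop X → no win
col 1: drop X → no win
col 2: drop X → no win
col 3: drop X → no win
col 4: drop X → no win
col 5: drop X → no win
col 6: drop X → no win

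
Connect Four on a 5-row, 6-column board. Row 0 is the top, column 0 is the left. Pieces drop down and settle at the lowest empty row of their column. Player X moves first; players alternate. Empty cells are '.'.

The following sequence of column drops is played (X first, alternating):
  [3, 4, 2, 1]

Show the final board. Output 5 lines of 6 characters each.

Answer: ......
......
......
......
.OXXO.

Derivation:
Move 1: X drops in col 3, lands at row 4
Move 2: O drops in col 4, lands at row 4
Move 3: X drops in col 2, lands at row 4
Move 4: O drops in col 1, lands at row 4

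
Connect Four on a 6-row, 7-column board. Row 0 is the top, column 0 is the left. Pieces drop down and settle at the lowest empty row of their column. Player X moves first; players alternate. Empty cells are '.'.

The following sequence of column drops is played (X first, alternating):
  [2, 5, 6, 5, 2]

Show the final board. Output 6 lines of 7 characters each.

Move 1: X drops in col 2, lands at row 5
Move 2: O drops in col 5, lands at row 5
Move 3: X drops in col 6, lands at row 5
Move 4: O drops in col 5, lands at row 4
Move 5: X drops in col 2, lands at row 4

Answer: .......
.......
.......
.......
..X..O.
..X..OX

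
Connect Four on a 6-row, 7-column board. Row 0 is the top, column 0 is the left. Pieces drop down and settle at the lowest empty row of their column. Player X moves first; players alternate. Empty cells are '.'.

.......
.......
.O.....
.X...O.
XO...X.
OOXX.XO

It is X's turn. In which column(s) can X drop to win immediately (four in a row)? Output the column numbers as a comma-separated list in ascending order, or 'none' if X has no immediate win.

Answer: 4

Derivation:
col 0: drop X → no win
col 1: drop X → no win
col 2: drop X → no win
col 3: drop X → no win
col 4: drop X → WIN!
col 5: drop X → no win
col 6: drop X → no win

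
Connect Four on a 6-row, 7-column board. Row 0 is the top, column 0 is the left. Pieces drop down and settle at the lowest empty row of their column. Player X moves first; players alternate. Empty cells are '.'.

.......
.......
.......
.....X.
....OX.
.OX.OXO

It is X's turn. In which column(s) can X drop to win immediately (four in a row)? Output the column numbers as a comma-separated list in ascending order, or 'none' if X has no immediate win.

col 0: drop X → no win
col 1: drop X → no win
col 2: drop X → no win
col 3: drop X → no win
col 4: drop X → no win
col 5: drop X → WIN!
col 6: drop X → no win

Answer: 5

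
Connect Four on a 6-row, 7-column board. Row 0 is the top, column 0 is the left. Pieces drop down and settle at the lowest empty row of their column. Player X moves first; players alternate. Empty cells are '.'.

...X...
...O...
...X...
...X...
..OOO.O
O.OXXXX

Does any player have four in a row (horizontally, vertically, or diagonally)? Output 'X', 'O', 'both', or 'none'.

X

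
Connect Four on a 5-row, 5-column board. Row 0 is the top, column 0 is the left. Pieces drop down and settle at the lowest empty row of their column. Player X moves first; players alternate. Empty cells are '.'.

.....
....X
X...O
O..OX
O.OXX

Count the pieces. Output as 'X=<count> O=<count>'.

X=5 O=5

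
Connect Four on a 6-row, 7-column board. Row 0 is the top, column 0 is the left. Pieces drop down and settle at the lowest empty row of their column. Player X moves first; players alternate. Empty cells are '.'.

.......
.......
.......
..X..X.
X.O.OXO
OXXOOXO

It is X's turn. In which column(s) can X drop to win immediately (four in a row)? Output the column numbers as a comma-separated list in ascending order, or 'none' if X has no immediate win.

col 0: drop X → no win
col 1: drop X → no win
col 2: drop X → no win
col 3: drop X → no win
col 4: drop X → no win
col 5: drop X → WIN!
col 6: drop X → no win

Answer: 5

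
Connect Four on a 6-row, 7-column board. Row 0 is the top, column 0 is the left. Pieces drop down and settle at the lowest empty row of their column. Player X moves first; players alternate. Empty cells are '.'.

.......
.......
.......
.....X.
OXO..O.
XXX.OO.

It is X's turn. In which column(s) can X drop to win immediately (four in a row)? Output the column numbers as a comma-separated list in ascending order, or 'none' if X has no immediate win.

Answer: 3

Derivation:
col 0: drop X → no win
col 1: drop X → no win
col 2: drop X → no win
col 3: drop X → WIN!
col 4: drop X → no win
col 5: drop X → no win
col 6: drop X → no win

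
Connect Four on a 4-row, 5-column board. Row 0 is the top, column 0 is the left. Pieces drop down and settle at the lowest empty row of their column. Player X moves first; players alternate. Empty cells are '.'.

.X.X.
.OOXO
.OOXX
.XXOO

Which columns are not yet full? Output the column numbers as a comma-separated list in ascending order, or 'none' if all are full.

col 0: top cell = '.' → open
col 1: top cell = 'X' → FULL
col 2: top cell = '.' → open
col 3: top cell = 'X' → FULL
col 4: top cell = '.' → open

Answer: 0,2,4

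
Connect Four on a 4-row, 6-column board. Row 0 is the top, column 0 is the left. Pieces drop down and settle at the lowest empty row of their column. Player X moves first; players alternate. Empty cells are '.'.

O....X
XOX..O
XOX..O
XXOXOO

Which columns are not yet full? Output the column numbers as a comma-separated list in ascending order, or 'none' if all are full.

Answer: 1,2,3,4

Derivation:
col 0: top cell = 'O' → FULL
col 1: top cell = '.' → open
col 2: top cell = '.' → open
col 3: top cell = '.' → open
col 4: top cell = '.' → open
col 5: top cell = 'X' → FULL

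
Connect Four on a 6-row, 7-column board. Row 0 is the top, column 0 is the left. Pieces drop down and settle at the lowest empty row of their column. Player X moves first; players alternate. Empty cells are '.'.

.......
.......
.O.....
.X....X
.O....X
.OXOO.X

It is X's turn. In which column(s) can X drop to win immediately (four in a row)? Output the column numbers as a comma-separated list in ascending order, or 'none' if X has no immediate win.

col 0: drop X → no win
col 1: drop X → no win
col 2: drop X → no win
col 3: drop X → no win
col 4: drop X → no win
col 5: drop X → no win
col 6: drop X → WIN!

Answer: 6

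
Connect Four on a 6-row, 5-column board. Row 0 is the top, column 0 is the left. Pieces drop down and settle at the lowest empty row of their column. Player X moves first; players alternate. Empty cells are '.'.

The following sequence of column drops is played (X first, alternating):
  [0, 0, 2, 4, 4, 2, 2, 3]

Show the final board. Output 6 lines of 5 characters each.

Answer: .....
.....
.....
..X..
O.O.X
X.XOO

Derivation:
Move 1: X drops in col 0, lands at row 5
Move 2: O drops in col 0, lands at row 4
Move 3: X drops in col 2, lands at row 5
Move 4: O drops in col 4, lands at row 5
Move 5: X drops in col 4, lands at row 4
Move 6: O drops in col 2, lands at row 4
Move 7: X drops in col 2, lands at row 3
Move 8: O drops in col 3, lands at row 5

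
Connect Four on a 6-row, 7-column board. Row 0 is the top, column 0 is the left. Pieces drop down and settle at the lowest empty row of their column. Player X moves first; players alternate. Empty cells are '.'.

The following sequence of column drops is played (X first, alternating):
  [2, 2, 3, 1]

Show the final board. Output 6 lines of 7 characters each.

Answer: .......
.......
.......
.......
..O....
.OXX...

Derivation:
Move 1: X drops in col 2, lands at row 5
Move 2: O drops in col 2, lands at row 4
Move 3: X drops in col 3, lands at row 5
Move 4: O drops in col 1, lands at row 5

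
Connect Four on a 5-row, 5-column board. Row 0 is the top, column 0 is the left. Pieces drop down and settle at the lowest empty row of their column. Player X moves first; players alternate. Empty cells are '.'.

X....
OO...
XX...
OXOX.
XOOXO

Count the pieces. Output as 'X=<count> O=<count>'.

X=7 O=7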